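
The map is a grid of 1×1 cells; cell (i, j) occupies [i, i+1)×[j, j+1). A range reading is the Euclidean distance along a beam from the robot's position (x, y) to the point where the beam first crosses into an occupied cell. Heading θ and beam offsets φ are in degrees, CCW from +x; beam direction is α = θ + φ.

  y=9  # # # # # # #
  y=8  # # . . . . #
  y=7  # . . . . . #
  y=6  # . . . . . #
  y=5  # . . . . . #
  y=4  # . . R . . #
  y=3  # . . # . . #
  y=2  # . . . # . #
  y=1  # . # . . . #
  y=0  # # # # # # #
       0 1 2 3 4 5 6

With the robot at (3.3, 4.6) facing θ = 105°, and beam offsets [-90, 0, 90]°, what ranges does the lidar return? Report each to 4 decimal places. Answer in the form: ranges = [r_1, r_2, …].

beam 1: φ=-90°, α=15°
  direction (0.9659, 0.2588); cell (3,4); t to first gridline: x 0.7247, y 1.5455 (then +1.0353 / +3.8637)
    (4,4) via x @ 0.7247
    (4,5) via y @ 1.5455
    (5,5) via x @ 1.7600
    (6,5) via x @ 2.7952  # hit
  → r_1 = 2.7952
beam 2: φ=0°, α=105°
  direction (-0.2588, 0.9659); cell (3,4); t to first gridline: x 1.1591, y 0.4141 (then +3.8637 / +1.0353)
    (3,5) via y @ 0.4141
    (2,5) via x @ 1.1591
    (2,6) via y @ 1.4494
    (2,7) via y @ 2.4847
    (2,8) via y @ 3.5199
    (2,9) via y @ 4.5552  # hit
  → r_2 = 4.5552
beam 3: φ=90°, α=195°
  direction (-0.9659, -0.2588); cell (3,4); t to first gridline: x 0.3106, y 2.3182 (then +1.0353 / +3.8637)
    (2,4) via x @ 0.3106
    (1,4) via x @ 1.3459
    (1,3) via y @ 2.3182
    (0,3) via x @ 2.3811  # hit
  → r_3 = 2.3811

ranges = [2.7952, 4.5552, 2.3811]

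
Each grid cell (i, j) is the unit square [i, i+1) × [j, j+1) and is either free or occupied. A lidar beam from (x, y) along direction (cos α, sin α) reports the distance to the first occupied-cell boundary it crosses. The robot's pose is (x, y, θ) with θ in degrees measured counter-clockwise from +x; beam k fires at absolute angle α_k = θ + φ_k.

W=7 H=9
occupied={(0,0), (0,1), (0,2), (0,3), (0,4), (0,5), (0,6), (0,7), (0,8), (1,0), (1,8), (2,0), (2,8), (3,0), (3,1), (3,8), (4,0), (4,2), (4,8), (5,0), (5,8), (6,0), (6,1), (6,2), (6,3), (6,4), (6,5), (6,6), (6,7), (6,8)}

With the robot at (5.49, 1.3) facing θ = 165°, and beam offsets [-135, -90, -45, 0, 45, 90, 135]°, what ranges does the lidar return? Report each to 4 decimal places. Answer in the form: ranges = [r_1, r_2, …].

ranges = [0.5889, 1.9705, 0.9800, 1.5426, 0.6000, 0.3106, 0.3464]

beam 1: φ=-135°, α=30°
  direction (0.8660, 0.5000); cell (5,1); t to first gridline: x 0.5889, y 1.4000 (then +1.1547 / +2.0000)
    (6,1) via x @ 0.5889  # hit
  → r_1 = 0.5889
beam 2: φ=-90°, α=75°
  direction (0.2588, 0.9659); cell (5,1); t to first gridline: x 1.9705, y 0.7247 (then +3.8637 / +1.0353)
    (5,2) via y @ 0.7247
    (5,3) via y @ 1.7600
    (6,3) via x @ 1.9705  # hit
  → r_2 = 1.9705
beam 3: φ=-45°, α=120°
  direction (-0.5000, 0.8660); cell (5,1); t to first gridline: x 0.9800, y 0.8083 (then +2.0000 / +1.1547)
    (5,2) via y @ 0.8083
    (4,2) via x @ 0.9800  # hit
  → r_3 = 0.9800
beam 4: φ=0°, α=165°
  direction (-0.9659, 0.2588); cell (5,1); t to first gridline: x 0.5073, y 2.7046 (then +1.0353 / +3.8637)
    (4,1) via x @ 0.5073
    (3,1) via x @ 1.5426  # hit
  → r_4 = 1.5426
beam 5: φ=45°, α=210°
  direction (-0.8660, -0.5000); cell (5,1); t to first gridline: x 0.5658, y 0.6000 (then +1.1547 / +2.0000)
    (4,1) via x @ 0.5658
    (4,0) via y @ 0.6000  # hit
  → r_5 = 0.6000
beam 6: φ=90°, α=255°
  direction (-0.2588, -0.9659); cell (5,1); t to first gridline: x 1.8932, y 0.3106 (then +3.8637 / +1.0353)
    (5,0) via y @ 0.3106  # hit
  → r_6 = 0.3106
beam 7: φ=135°, α=300°
  direction (0.5000, -0.8660); cell (5,1); t to first gridline: x 1.0200, y 0.3464 (then +2.0000 / +1.1547)
    (5,0) via y @ 0.3464  # hit
  → r_7 = 0.3464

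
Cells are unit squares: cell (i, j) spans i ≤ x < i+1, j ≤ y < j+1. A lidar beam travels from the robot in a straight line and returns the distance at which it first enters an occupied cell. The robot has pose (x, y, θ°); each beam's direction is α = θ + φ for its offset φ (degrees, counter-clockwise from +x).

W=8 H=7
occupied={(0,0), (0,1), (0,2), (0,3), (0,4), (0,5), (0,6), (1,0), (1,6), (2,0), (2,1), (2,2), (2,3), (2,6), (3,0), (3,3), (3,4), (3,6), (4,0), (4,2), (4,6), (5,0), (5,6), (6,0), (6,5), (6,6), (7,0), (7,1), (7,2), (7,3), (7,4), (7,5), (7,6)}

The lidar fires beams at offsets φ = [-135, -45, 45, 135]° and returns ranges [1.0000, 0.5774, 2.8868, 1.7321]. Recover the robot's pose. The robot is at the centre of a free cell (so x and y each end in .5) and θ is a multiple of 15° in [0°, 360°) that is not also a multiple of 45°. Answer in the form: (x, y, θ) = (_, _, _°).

(x, y, θ) = (6.5, 3.5, 75°)

The pose lattice has 23·16 = 368 candidates. Test each by forward raycasting.
  (3.5, 1.5, 255°): beam 3 = 0.5774 ≠ 2.8868 ✗
  (3.5, 5.5, 165°): beam 4 = 0.5774 ≠ 1.7321 ✗
  (5.5, 2.5, 240°): beam 1 = 3.6235 ≠ 1.0000 ✗
  (6.5, 3.5, 240°): beam 1 = 1.5529 ≠ 1.0000 ✗
  …
  (6.5, 3.5, 75°): r_1=1.0000, r_2=0.5774, r_3=2.8868, r_4=1.7321 — all match ✓
Unique over the lattice → pose = (6.5, 3.5, 75°).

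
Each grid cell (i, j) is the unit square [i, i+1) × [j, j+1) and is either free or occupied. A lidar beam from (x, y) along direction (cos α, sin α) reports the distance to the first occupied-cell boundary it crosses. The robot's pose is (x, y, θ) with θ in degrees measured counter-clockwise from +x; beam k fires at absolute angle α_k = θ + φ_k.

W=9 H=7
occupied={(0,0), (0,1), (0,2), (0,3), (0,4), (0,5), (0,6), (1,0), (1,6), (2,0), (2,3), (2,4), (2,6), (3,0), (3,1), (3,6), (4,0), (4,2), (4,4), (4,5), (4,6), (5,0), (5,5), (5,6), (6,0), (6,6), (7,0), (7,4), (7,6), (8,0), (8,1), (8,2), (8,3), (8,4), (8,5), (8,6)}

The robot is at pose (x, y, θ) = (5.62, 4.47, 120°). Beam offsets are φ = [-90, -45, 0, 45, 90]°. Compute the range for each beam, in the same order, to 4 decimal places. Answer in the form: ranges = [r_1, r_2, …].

beam 1: φ=-90°, α=30°
  direction (0.8660, 0.5000); cell (5,4); t to first gridline: x 0.4388, y 1.0600 (then +1.1547 / +2.0000)
    (6,4) via x @ 0.4388
    (6,5) via y @ 1.0600
    (7,5) via x @ 1.5935
    (8,5) via x @ 2.7482  # hit
  → r_1 = 2.7482
beam 2: φ=-45°, α=75°
  direction (0.2588, 0.9659); cell (5,4); t to first gridline: x 1.4682, y 0.5487 (then +3.8637 / +1.0353)
    (5,5) via y @ 0.5487  # hit
  → r_2 = 0.5487
beam 3: φ=0°, α=120°
  direction (-0.5000, 0.8660); cell (5,4); t to first gridline: x 1.2400, y 0.6120 (then +2.0000 / +1.1547)
    (5,5) via y @ 0.6120  # hit
  → r_3 = 0.6120
beam 4: φ=45°, α=165°
  direction (-0.9659, 0.2588); cell (5,4); t to first gridline: x 0.6419, y 2.0478 (then +1.0353 / +3.8637)
    (4,4) via x @ 0.6419  # hit
  → r_4 = 0.6419
beam 5: φ=90°, α=210°
  direction (-0.8660, -0.5000); cell (5,4); t to first gridline: x 0.7159, y 0.9400 (then +1.1547 / +2.0000)
    (4,4) via x @ 0.7159  # hit
  → r_5 = 0.7159

ranges = [2.7482, 0.5487, 0.6120, 0.6419, 0.7159]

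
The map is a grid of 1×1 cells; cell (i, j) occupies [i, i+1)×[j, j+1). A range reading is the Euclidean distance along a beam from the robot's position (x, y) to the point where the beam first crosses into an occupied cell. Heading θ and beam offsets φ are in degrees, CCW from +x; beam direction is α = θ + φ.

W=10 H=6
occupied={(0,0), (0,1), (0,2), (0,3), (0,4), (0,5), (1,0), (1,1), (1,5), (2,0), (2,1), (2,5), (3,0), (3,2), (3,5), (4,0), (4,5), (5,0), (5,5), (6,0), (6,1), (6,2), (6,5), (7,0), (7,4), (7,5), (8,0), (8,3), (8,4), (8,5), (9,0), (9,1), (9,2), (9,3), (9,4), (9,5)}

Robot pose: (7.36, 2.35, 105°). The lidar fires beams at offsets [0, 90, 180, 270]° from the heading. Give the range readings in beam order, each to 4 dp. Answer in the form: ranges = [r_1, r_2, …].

beam 1: φ=0°, α=105°
  direction (-0.2588, 0.9659); cell (7,2); t to first gridline: x 1.3909, y 0.6729 (then +3.8637 / +1.0353)
    (7,3) via y @ 0.6729
    (6,3) via x @ 1.3909
    (6,4) via y @ 1.7082
    (6,5) via y @ 2.7435  # hit
  → r_1 = 2.7435
beam 2: φ=90°, α=195°
  direction (-0.9659, -0.2588); cell (7,2); t to first gridline: x 0.3727, y 1.3523 (then +1.0353 / +3.8637)
    (6,2) via x @ 0.3727  # hit
  → r_2 = 0.3727
beam 3: φ=180°, α=285°
  direction (0.2588, -0.9659); cell (7,2); t to first gridline: x 2.4728, y 0.3623 (then +3.8637 / +1.0353)
    (7,1) via y @ 0.3623
    (7,0) via y @ 1.3976  # hit
  → r_3 = 1.3976
beam 4: φ=270°, α=15°
  direction (0.9659, 0.2588); cell (7,2); t to first gridline: x 0.6626, y 2.5114 (then +1.0353 / +3.8637)
    (8,2) via x @ 0.6626
    (9,2) via x @ 1.6979  # hit
  → r_4 = 1.6979

ranges = [2.7435, 0.3727, 1.3976, 1.6979]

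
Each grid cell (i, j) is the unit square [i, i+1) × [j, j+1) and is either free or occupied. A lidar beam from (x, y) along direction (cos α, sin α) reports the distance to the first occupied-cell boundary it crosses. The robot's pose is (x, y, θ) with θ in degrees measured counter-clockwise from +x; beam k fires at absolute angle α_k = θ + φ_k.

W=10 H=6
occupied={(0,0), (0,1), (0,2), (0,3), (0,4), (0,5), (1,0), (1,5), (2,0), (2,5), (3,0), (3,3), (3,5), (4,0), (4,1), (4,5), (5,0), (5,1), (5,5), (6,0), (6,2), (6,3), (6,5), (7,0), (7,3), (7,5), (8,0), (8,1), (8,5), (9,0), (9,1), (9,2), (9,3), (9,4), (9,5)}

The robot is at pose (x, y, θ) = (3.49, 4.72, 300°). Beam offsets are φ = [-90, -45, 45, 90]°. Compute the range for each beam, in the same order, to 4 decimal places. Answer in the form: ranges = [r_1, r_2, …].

ranges = [2.8752, 0.7454, 2.7819, 0.5600]

beam 1: φ=-90°, α=210°
  dir = (cos 210°, sin 210°) = (-0.8660, -0.5000); from cell (3,4)
  next x-line at t=0.5658, next y-line at t=1.4400; Δt_x=1.1547, Δt_y=2.0000
    x: enter (2,4) at t=0.5658
    y: enter (2,3) at t=1.4400
    x: enter (1,3) at t=1.7205
    x: enter (0,3) at t=2.8752 ← occupied
  → r_1 = 2.8752
beam 2: φ=-45°, α=255°
  dir = (cos 255°, sin 255°) = (-0.2588, -0.9659); from cell (3,4)
  next x-line at t=1.8932, next y-line at t=0.7454; Δt_x=3.8637, Δt_y=1.0353
    y: enter (3,3) at t=0.7454 ← occupied
  → r_2 = 0.7454
beam 3: φ=45°, α=345°
  dir = (cos 345°, sin 345°) = (0.9659, -0.2588); from cell (3,4)
  next x-line at t=0.5280, next y-line at t=2.7819; Δt_x=1.0353, Δt_y=3.8637
    x: enter (4,4) at t=0.5280
    x: enter (5,4) at t=1.5633
    x: enter (6,4) at t=2.5985
    y: enter (6,3) at t=2.7819 ← occupied
  → r_3 = 2.7819
beam 4: φ=90°, α=30°
  dir = (cos 30°, sin 30°) = (0.8660, 0.5000); from cell (3,4)
  next x-line at t=0.5889, next y-line at t=0.5600; Δt_x=1.1547, Δt_y=2.0000
    y: enter (3,5) at t=0.5600 ← occupied
  → r_4 = 0.5600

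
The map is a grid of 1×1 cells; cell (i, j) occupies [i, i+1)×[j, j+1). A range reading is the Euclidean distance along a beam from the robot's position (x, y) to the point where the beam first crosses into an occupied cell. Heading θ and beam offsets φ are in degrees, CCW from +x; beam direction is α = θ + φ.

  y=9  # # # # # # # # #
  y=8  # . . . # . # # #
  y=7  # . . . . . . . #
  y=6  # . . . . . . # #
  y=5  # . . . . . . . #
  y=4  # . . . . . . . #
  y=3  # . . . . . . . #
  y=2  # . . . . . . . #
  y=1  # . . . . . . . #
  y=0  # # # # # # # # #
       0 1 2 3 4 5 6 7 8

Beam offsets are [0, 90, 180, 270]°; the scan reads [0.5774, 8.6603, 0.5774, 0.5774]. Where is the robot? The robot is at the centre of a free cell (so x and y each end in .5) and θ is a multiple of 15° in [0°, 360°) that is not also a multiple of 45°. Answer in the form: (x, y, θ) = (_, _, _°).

Enumerate (i+0.5, j+0.5, θ) over the 52 free cells and 16 admissible headings. For each, cast all 4 beams and compare to the given ranges.
  (1.5, 8.5, 120°): beam 2 = 0.5774 ≠ 8.6603 ✗
  (2.5, 2.5, 120°): beam 1 = 3.0000 ≠ 0.5774 ✗
  (3.5, 1.5, 195°): beam 1 = 1.9319 ≠ 0.5774 ✗
  (2.5, 1.5, 75°): beam 1 = 6.7293 ≠ 0.5774 ✗
  …
  (5.5, 8.5, 150°): r_1=0.5774, r_2=8.6603, r_3=0.5774, r_4=0.5774 — all match ✓
Unique over the lattice → pose = (5.5, 8.5, 150°).

(x, y, θ) = (5.5, 8.5, 150°)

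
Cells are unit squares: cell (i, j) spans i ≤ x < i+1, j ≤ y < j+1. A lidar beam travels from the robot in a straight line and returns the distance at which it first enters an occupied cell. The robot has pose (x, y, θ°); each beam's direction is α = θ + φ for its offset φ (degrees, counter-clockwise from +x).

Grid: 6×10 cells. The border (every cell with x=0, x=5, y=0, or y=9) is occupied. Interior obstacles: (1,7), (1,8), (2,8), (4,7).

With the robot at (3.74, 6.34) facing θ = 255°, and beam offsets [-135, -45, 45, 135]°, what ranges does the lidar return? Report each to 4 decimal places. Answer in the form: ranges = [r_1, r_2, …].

ranges = [1.9168, 3.1639, 2.5200, 1.3200]

beam 1: φ=-135°, α=120°
  dir = (cos 120°, sin 120°) = (-0.5000, 0.8660); from cell (3,6)
  next x-line at t=1.4800, next y-line at t=0.7621; Δt_x=2.0000, Δt_y=1.1547
    y: enter (3,7) at t=0.7621
    x: enter (2,7) at t=1.4800
    y: enter (2,8) at t=1.9168 ← occupied
  → r_1 = 1.9168
beam 2: φ=-45°, α=210°
  dir = (cos 210°, sin 210°) = (-0.8660, -0.5000); from cell (3,6)
  next x-line at t=0.8545, next y-line at t=0.6800; Δt_x=1.1547, Δt_y=2.0000
    y: enter (3,5) at t=0.6800
    x: enter (2,5) at t=0.8545
    x: enter (1,5) at t=2.0092
    y: enter (1,4) at t=2.6800
    x: enter (0,4) at t=3.1639 ← occupied
  → r_2 = 3.1639
beam 3: φ=45°, α=300°
  dir = (cos 300°, sin 300°) = (0.5000, -0.8660); from cell (3,6)
  next x-line at t=0.5200, next y-line at t=0.3926; Δt_x=2.0000, Δt_y=1.1547
    y: enter (3,5) at t=0.3926
    x: enter (4,5) at t=0.5200
    y: enter (4,4) at t=1.5473
    x: enter (5,4) at t=2.5200 ← occupied
  → r_3 = 2.5200
beam 4: φ=135°, α=30°
  dir = (cos 30°, sin 30°) = (0.8660, 0.5000); from cell (3,6)
  next x-line at t=0.3002, next y-line at t=1.3200; Δt_x=1.1547, Δt_y=2.0000
    x: enter (4,6) at t=0.3002
    y: enter (4,7) at t=1.3200 ← occupied
  → r_4 = 1.3200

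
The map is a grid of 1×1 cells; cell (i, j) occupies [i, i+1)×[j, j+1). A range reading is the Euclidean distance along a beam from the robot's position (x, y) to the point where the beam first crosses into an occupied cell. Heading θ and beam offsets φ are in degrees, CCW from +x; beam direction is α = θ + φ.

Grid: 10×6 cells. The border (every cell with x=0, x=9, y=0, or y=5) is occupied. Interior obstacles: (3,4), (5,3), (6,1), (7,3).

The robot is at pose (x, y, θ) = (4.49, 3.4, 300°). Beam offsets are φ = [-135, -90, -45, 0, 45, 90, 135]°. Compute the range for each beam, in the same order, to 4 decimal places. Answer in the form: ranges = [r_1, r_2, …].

beam 1: φ=-135°, α=165°
  d=(-0.9659,0.2588)  start (4,3)  tX=0.5073 tY=2.3182  stride 1/|dx|=1.0353 1/|dy|=3.8637
    cross x-line → (3,3), t=0.5073
    cross x-line → (2,3), t=1.5426
    cross y-line → (2,4), t=2.3182
    cross x-line → (1,4), t=2.5778
    cross x-line → (0,4), t=3.6131 (wall)
  → r_1 = 3.6131
beam 2: φ=-90°, α=210°
  d=(-0.8660,-0.5000)  start (4,3)  tX=0.5658 tY=0.8000  stride 1/|dx|=1.1547 1/|dy|=2.0000
    cross x-line → (3,3), t=0.5658
    cross y-line → (3,2), t=0.8000
    cross x-line → (2,2), t=1.7205
    cross y-line → (2,1), t=2.8000
    cross x-line → (1,1), t=2.8752
    cross x-line → (0,1), t=4.0299 (wall)
  → r_2 = 4.0299
beam 3: φ=-45°, α=255°
  d=(-0.2588,-0.9659)  start (4,3)  tX=1.8932 tY=0.4141  stride 1/|dx|=3.8637 1/|dy|=1.0353
    cross y-line → (4,2), t=0.4141
    cross y-line → (4,1), t=1.4494
    cross x-line → (3,1), t=1.8932
    cross y-line → (3,0), t=2.4847 (wall)
  → r_3 = 2.4847
beam 4: φ=0°, α=300°
  d=(0.5000,-0.8660)  start (4,3)  tX=1.0200 tY=0.4619  stride 1/|dx|=2.0000 1/|dy|=1.1547
    cross y-line → (4,2), t=0.4619
    cross x-line → (5,2), t=1.0200
    cross y-line → (5,1), t=1.6166
    cross y-line → (5,0), t=2.7713 (wall)
  → r_4 = 2.7713
beam 5: φ=45°, α=345°
  d=(0.9659,-0.2588)  start (4,3)  tX=0.5280 tY=1.5455  stride 1/|dx|=1.0353 1/|dy|=3.8637
    cross x-line → (5,3), t=0.5280 (wall)
  → r_5 = 0.5280
beam 6: φ=90°, α=30°
  d=(0.8660,0.5000)  start (4,3)  tX=0.5889 tY=1.2000  stride 1/|dx|=1.1547 1/|dy|=2.0000
    cross x-line → (5,3), t=0.5889 (wall)
  → r_6 = 0.5889
beam 7: φ=135°, α=75°
  d=(0.2588,0.9659)  start (4,3)  tX=1.9705 tY=0.6212  stride 1/|dx|=3.8637 1/|dy|=1.0353
    cross y-line → (4,4), t=0.6212
    cross y-line → (4,5), t=1.6564 (wall)
  → r_7 = 1.6564

ranges = [3.6131, 4.0299, 2.4847, 2.7713, 0.5280, 0.5889, 1.6564]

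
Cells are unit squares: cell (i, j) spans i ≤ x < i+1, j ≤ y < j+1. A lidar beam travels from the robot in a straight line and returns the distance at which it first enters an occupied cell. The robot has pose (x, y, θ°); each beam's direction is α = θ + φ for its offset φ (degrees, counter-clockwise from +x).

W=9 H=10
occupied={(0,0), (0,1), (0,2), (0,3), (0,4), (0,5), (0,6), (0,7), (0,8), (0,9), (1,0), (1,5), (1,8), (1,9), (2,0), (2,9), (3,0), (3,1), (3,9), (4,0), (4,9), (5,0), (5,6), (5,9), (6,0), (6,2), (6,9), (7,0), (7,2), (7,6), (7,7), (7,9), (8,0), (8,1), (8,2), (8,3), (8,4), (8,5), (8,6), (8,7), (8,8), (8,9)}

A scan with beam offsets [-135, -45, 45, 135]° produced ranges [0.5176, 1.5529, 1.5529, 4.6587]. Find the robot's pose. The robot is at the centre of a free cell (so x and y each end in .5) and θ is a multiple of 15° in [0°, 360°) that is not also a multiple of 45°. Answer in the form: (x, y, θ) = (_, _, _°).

(x, y, θ) = (5.5, 7.5, 60°)

The pose lattice has 48·16 = 768 candidates. Test each by forward raycasting.
  (4.5, 7.5, 330°): beam 1 = 3.6235 ≠ 0.5176 ✗
  (4.5, 1.5, 210°): beam 1 = 4.6587 ≠ 0.5176 ✗
  (3.5, 7.5, 210°): beam 1 = 1.5529 ≠ 0.5176 ✗
  (5.5, 7.5, 165°): beam 1 = 2.8868 ≠ 0.5176 ✗
  …
  (5.5, 7.5, 60°): r_1=0.5176, r_2=1.5529, r_3=1.5529, r_4=4.6587 — all match ✓
Only this pose fits every beam.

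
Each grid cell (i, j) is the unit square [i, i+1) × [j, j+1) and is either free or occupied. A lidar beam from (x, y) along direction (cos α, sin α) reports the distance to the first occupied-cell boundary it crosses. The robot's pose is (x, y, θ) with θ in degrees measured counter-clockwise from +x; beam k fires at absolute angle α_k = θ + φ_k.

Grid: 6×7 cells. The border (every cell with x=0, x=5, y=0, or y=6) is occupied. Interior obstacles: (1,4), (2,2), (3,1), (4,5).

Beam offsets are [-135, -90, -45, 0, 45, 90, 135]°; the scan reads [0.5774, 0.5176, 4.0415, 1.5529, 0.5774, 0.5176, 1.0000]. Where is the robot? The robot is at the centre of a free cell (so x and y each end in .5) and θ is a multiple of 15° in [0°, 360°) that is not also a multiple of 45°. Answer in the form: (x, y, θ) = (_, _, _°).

Candidates: 16 free-cell centres × 16 headings = 256 poses. Raycast each; keep the one whose scan matches to 4 dp.
  (2.5, 3.5, 30°): beam 1 = 0.5176 ≠ 0.5774 ✗
  (4.5, 2.5, 120°): beam 1 = 0.5176 ≠ 0.5774 ✗
  (3.5, 4.5, 120°): beam 1 = 1.5529 ≠ 0.5774 ✗
  …
  (1.5, 2.5, 105°): r_1=0.5774, r_2=0.5176, r_3=4.0415, r_4=1.5529, r_5=0.5774, r_6=0.5176, r_7=1.0000 — all match ✓
Unique over the lattice → pose = (1.5, 2.5, 105°).

(x, y, θ) = (1.5, 2.5, 105°)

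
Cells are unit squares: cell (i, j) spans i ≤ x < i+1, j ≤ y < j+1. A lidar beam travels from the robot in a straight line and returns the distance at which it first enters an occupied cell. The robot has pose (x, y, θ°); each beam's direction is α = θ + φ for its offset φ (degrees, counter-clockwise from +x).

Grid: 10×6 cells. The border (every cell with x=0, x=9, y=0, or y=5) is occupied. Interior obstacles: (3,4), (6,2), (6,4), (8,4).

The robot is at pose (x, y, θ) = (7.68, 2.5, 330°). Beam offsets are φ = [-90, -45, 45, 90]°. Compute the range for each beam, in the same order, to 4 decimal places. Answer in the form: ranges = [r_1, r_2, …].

beam 1: φ=-90°, α=240°
  d=(-0.5000,-0.8660)  start (7,2)  tX=1.3600 tY=0.5774  stride 1/|dx|=2.0000 1/|dy|=1.1547
    cross y-line → (7,1), t=0.5774
    cross x-line → (6,1), t=1.3600
    cross y-line → (6,0), t=1.7321 (wall)
  → r_1 = 1.7321
beam 2: φ=-45°, α=285°
  d=(0.2588,-0.9659)  start (7,2)  tX=1.2364 tY=0.5176  stride 1/|dx|=3.8637 1/|dy|=1.0353
    cross y-line → (7,1), t=0.5176
    cross x-line → (8,1), t=1.2364
    cross y-line → (8,0), t=1.5529 (wall)
  → r_2 = 1.5529
beam 3: φ=45°, α=15°
  d=(0.9659,0.2588)  start (7,2)  tX=0.3313 tY=1.9319  stride 1/|dx|=1.0353 1/|dy|=3.8637
    cross x-line → (8,2), t=0.3313
    cross x-line → (9,2), t=1.3666 (wall)
  → r_3 = 1.3666
beam 4: φ=90°, α=60°
  d=(0.5000,0.8660)  start (7,2)  tX=0.6400 tY=0.5774  stride 1/|dx|=2.0000 1/|dy|=1.1547
    cross y-line → (7,3), t=0.5774
    cross x-line → (8,3), t=0.6400
    cross y-line → (8,4), t=1.7321 (wall)
  → r_4 = 1.7321

ranges = [1.7321, 1.5529, 1.3666, 1.7321]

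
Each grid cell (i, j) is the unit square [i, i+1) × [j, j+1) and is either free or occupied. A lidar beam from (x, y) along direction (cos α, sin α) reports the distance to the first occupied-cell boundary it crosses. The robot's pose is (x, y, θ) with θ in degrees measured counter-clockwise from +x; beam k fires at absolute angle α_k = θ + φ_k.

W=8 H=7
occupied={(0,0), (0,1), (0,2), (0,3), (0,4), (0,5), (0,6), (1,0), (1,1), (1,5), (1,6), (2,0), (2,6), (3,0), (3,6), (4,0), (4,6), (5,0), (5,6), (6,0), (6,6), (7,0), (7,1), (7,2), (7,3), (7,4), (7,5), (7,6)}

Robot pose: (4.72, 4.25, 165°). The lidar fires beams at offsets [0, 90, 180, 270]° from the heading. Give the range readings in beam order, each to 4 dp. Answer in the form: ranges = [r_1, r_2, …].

beam 1: φ=0°, α=165°
  dir = (cos 165°, sin 165°) = (-0.9659, 0.2588); from cell (4,4)
  next x-line at t=0.7454, next y-line at t=2.8978; Δt_x=1.0353, Δt_y=3.8637
    x: enter (3,4) at t=0.7454
    x: enter (2,4) at t=1.7807
    x: enter (1,4) at t=2.8160
    y: enter (1,5) at t=2.8978 ← occupied
  → r_1 = 2.8978
beam 2: φ=90°, α=255°
  dir = (cos 255°, sin 255°) = (-0.2588, -0.9659); from cell (4,4)
  next x-line at t=2.7819, next y-line at t=0.2588; Δt_x=3.8637, Δt_y=1.0353
    y: enter (4,3) at t=0.2588
    y: enter (4,2) at t=1.2941
    y: enter (4,1) at t=2.3294
    x: enter (3,1) at t=2.7819
    y: enter (3,0) at t=3.3646 ← occupied
  → r_2 = 3.3646
beam 3: φ=180°, α=345°
  dir = (cos 345°, sin 345°) = (0.9659, -0.2588); from cell (4,4)
  next x-line at t=0.2899, next y-line at t=0.9659; Δt_x=1.0353, Δt_y=3.8637
    x: enter (5,4) at t=0.2899
    y: enter (5,3) at t=0.9659
    x: enter (6,3) at t=1.3252
    x: enter (7,3) at t=2.3604 ← occupied
  → r_3 = 2.3604
beam 4: φ=270°, α=75°
  dir = (cos 75°, sin 75°) = (0.2588, 0.9659); from cell (4,4)
  next x-line at t=1.0818, next y-line at t=0.7765; Δt_x=3.8637, Δt_y=1.0353
    y: enter (4,5) at t=0.7765
    x: enter (5,5) at t=1.0818
    y: enter (5,6) at t=1.8117 ← occupied
  → r_4 = 1.8117

ranges = [2.8978, 3.3646, 2.3604, 1.8117]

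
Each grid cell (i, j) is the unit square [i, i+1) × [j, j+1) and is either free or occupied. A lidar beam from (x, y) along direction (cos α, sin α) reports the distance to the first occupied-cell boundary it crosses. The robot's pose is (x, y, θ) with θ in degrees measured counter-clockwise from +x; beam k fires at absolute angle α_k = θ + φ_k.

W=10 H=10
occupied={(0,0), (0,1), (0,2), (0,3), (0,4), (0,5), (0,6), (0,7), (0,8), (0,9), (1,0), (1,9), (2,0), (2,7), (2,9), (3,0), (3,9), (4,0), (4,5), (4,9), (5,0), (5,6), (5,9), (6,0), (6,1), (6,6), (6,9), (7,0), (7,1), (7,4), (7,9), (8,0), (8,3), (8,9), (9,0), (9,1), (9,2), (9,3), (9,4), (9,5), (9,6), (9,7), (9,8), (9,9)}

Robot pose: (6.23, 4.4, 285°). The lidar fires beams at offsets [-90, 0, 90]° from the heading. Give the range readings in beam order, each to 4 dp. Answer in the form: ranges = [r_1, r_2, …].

beam 1: φ=-90°, α=195°
  dir = (cos 195°, sin 195°) = (-0.9659, -0.2588); from cell (6,4)
  next x-line at t=0.2381, next y-line at t=1.5455; Δt_x=1.0353, Δt_y=3.8637
    x: enter (5,4) at t=0.2381
    x: enter (4,4) at t=1.2734
    y: enter (4,3) at t=1.5455
    x: enter (3,3) at t=2.3087
    x: enter (2,3) at t=3.3439
    x: enter (1,3) at t=4.3792
    y: enter (1,2) at t=5.4092
    x: enter (0,2) at t=5.4145 ← occupied
  → r_1 = 5.4145
beam 2: φ=0°, α=285°
  dir = (cos 285°, sin 285°) = (0.2588, -0.9659); from cell (6,4)
  next x-line at t=2.9751, next y-line at t=0.4141; Δt_x=3.8637, Δt_y=1.0353
    y: enter (6,3) at t=0.4141
    y: enter (6,2) at t=1.4494
    y: enter (6,1) at t=2.4847 ← occupied
  → r_2 = 2.4847
beam 3: φ=90°, α=15°
  dir = (cos 15°, sin 15°) = (0.9659, 0.2588); from cell (6,4)
  next x-line at t=0.7972, next y-line at t=2.3182; Δt_x=1.0353, Δt_y=3.8637
    x: enter (7,4) at t=0.7972 ← occupied
  → r_3 = 0.7972

ranges = [5.4145, 2.4847, 0.7972]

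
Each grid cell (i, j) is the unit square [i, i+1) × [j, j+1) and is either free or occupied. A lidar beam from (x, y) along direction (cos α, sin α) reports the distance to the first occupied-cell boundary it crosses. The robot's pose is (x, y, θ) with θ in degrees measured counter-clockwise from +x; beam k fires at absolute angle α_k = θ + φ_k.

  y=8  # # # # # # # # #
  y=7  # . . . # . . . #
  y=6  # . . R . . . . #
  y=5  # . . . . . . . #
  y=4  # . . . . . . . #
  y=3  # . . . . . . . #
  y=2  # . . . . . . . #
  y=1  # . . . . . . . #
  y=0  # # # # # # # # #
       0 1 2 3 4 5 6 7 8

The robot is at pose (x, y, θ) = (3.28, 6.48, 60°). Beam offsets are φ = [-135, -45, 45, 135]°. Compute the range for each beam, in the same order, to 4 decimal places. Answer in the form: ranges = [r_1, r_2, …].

beam 1: φ=-135°, α=285°
  cosα=0.2588 sinα=-0.9659 | (3,6) | tMaxX 2.7819 tMaxY 0.4969 | tΔX 3.8637 tΔY 1.0353
    t=0.4969 [y] (3,5)
    t=1.5322 [y] (3,4)
    t=2.5675 [y] (3,3)
    t=2.7819 [x] (4,3)
    t=3.6028 [y] (4,2)
    t=4.6380 [y] (4,1)
    t=5.6733 [y] (4,0) — stop
  → r_1 = 5.6733
beam 2: φ=-45°, α=15°
  cosα=0.9659 sinα=0.2588 | (3,6) | tMaxX 0.7454 tMaxY 2.0091 | tΔX 1.0353 tΔY 3.8637
    t=0.7454 [x] (4,6)
    t=1.7807 [x] (5,6)
    t=2.0091 [y] (5,7)
    t=2.8160 [x] (6,7)
    t=3.8512 [x] (7,7)
    t=4.8865 [x] (8,7) — stop
  → r_2 = 4.8865
beam 3: φ=45°, α=105°
  cosα=-0.2588 sinα=0.9659 | (3,6) | tMaxX 1.0818 tMaxY 0.5383 | tΔX 3.8637 tΔY 1.0353
    t=0.5383 [y] (3,7)
    t=1.0818 [x] (2,7)
    t=1.5736 [y] (2,8) — stop
  → r_3 = 1.5736
beam 4: φ=135°, α=195°
  cosα=-0.9659 sinα=-0.2588 | (3,6) | tMaxX 0.2899 tMaxY 1.8546 | tΔX 1.0353 tΔY 3.8637
    t=0.2899 [x] (2,6)
    t=1.3252 [x] (1,6)
    t=1.8546 [y] (1,5)
    t=2.3604 [x] (0,5) — stop
  → r_4 = 2.3604

ranges = [5.6733, 4.8865, 1.5736, 2.3604]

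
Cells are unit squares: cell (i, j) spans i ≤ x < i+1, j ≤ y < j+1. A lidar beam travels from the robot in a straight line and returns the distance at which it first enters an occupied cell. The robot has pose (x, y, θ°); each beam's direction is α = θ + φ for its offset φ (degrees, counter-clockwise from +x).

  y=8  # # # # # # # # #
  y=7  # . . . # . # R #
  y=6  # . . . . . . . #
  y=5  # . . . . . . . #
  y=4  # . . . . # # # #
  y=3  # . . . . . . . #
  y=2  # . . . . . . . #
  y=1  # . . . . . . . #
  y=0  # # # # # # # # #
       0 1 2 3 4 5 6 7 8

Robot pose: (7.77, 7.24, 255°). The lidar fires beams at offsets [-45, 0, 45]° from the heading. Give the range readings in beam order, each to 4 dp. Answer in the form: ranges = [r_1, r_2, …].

beam 1: φ=-45°, α=210°
  cosα=-0.8660 sinα=-0.5000 | (7,7) | tMaxX 0.8891 tMaxY 0.4800 | tΔX 1.1547 tΔY 2.0000
    t=0.4800 [y] (7,6)
    t=0.8891 [x] (6,6)
    t=2.0438 [x] (5,6)
    t=2.4800 [y] (5,5)
    t=3.1985 [x] (4,5)
    t=4.3532 [x] (3,5)
    t=4.4800 [y] (3,4)
    t=5.5079 [x] (2,4)
    t=6.4800 [y] (2,3)
    t=6.6626 [x] (1,3)
    t=7.8173 [x] (0,3) — stop
  → r_1 = 7.8173
beam 2: φ=0°, α=255°
  cosα=-0.2588 sinα=-0.9659 | (7,7) | tMaxX 2.9751 tMaxY 0.2485 | tΔX 3.8637 tΔY 1.0353
    t=0.2485 [y] (7,6)
    t=1.2837 [y] (7,5)
    t=2.3190 [y] (7,4) — stop
  → r_2 = 2.3190
beam 3: φ=45°, α=300°
  cosα=0.5000 sinα=-0.8660 | (7,7) | tMaxX 0.4600 tMaxY 0.2771 | tΔX 2.0000 tΔY 1.1547
    t=0.2771 [y] (7,6)
    t=0.4600 [x] (8,6) — stop
  → r_3 = 0.4600

ranges = [7.8173, 2.3190, 0.4600]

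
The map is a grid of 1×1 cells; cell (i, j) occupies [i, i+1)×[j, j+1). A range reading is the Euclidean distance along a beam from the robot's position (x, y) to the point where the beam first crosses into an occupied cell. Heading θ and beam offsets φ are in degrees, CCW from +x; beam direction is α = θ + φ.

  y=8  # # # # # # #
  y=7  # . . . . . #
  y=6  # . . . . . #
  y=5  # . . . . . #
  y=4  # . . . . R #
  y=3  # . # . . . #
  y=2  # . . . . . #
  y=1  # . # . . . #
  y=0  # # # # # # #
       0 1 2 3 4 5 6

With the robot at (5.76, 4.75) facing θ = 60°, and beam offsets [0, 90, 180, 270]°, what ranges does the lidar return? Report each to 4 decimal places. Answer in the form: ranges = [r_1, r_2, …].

ranges = [0.4800, 5.4964, 4.3301, 0.2771]

beam 1: φ=0°, α=60°
  direction (0.5000, 0.8660); cell (5,4); t to first gridline: x 0.4800, y 0.2887 (then +2.0000 / +1.1547)
    (5,5) via y @ 0.2887
    (6,5) via x @ 0.4800  # hit
  → r_1 = 0.4800
beam 2: φ=90°, α=150°
  direction (-0.8660, 0.5000); cell (5,4); t to first gridline: x 0.8776, y 0.5000 (then +1.1547 / +2.0000)
    (5,5) via y @ 0.5000
    (4,5) via x @ 0.8776
    (3,5) via x @ 2.0323
    (3,6) via y @ 2.5000
    (2,6) via x @ 3.1870
    (1,6) via x @ 4.3417
    (1,7) via y @ 4.5000
    (0,7) via x @ 5.4964  # hit
  → r_2 = 5.4964
beam 3: φ=180°, α=240°
  direction (-0.5000, -0.8660); cell (5,4); t to first gridline: x 1.5200, y 0.8660 (then +2.0000 / +1.1547)
    (5,3) via y @ 0.8660
    (4,3) via x @ 1.5200
    (4,2) via y @ 2.0207
    (4,1) via y @ 3.1754
    (3,1) via x @ 3.5200
    (3,0) via y @ 4.3301  # hit
  → r_3 = 4.3301
beam 4: φ=270°, α=330°
  direction (0.8660, -0.5000); cell (5,4); t to first gridline: x 0.2771, y 1.5000 (then +1.1547 / +2.0000)
    (6,4) via x @ 0.2771  # hit
  → r_4 = 0.2771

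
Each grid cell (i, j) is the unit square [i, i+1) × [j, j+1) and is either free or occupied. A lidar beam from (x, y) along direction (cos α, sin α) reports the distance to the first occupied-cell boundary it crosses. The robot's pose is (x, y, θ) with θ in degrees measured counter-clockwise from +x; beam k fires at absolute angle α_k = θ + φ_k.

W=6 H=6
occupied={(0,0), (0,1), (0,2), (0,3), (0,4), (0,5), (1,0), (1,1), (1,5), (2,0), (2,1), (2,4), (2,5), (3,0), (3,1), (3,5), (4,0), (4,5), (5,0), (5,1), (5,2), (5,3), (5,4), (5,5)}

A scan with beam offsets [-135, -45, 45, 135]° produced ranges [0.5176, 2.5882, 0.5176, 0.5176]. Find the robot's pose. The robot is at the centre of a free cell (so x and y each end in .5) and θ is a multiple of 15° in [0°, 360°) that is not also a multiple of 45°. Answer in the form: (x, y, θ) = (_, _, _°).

The pose lattice has 12·16 = 192 candidates. Test each by forward raycasting.
  (1.5, 3.5, 210°): beam 1 = 1.5529 ≠ 0.5176 ✗
  (1.5, 2.5, 105°): beam 1 = 1.0000 ≠ 0.5176 ✗
  (2.5, 3.5, 330°): beam 1 = 1.5529 ≠ 0.5176 ✗
  (2.5, 3.5, 345°): beam 1 = 1.7321 ≠ 0.5176 ✗
  (2.5, 3.5, 255°): beam 1 = 0.5774 ≠ 0.5176 ✗
  …
  (1.5, 4.5, 330°): r_1=0.5176, r_2=2.5882, r_3=0.5176, r_4=0.5176 — all match ✓
Unique over the lattice → pose = (1.5, 4.5, 330°).

(x, y, θ) = (1.5, 4.5, 330°)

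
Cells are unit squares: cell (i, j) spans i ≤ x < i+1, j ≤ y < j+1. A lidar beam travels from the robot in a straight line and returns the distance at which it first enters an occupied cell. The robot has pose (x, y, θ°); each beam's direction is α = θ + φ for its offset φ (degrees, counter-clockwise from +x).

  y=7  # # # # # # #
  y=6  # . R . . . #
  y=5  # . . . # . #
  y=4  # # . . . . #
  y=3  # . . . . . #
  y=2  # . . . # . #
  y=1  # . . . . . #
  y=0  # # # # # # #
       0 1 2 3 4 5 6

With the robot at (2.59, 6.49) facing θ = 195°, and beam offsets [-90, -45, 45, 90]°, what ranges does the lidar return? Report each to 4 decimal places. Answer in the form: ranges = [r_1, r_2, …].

ranges = [0.5280, 1.0200, 1.7205, 5.6837]

beam 1: φ=-90°, α=105°
  dir = (cos 105°, sin 105°) = (-0.2588, 0.9659); from cell (2,6)
  next x-line at t=2.2796, next y-line at t=0.5280; Δt_x=3.8637, Δt_y=1.0353
    y: enter (2,7) at t=0.5280 ← occupied
  → r_1 = 0.5280
beam 2: φ=-45°, α=150°
  dir = (cos 150°, sin 150°) = (-0.8660, 0.5000); from cell (2,6)
  next x-line at t=0.6813, next y-line at t=1.0200; Δt_x=1.1547, Δt_y=2.0000
    x: enter (1,6) at t=0.6813
    y: enter (1,7) at t=1.0200 ← occupied
  → r_2 = 1.0200
beam 3: φ=45°, α=240°
  dir = (cos 240°, sin 240°) = (-0.5000, -0.8660); from cell (2,6)
  next x-line at t=1.1800, next y-line at t=0.5658; Δt_x=2.0000, Δt_y=1.1547
    y: enter (2,5) at t=0.5658
    x: enter (1,5) at t=1.1800
    y: enter (1,4) at t=1.7205 ← occupied
  → r_3 = 1.7205
beam 4: φ=90°, α=285°
  dir = (cos 285°, sin 285°) = (0.2588, -0.9659); from cell (2,6)
  next x-line at t=1.5841, next y-line at t=0.5073; Δt_x=3.8637, Δt_y=1.0353
    y: enter (2,5) at t=0.5073
    y: enter (2,4) at t=1.5426
    x: enter (3,4) at t=1.5841
    y: enter (3,3) at t=2.5778
    y: enter (3,2) at t=3.6131
    y: enter (3,1) at t=4.6484
    x: enter (4,1) at t=5.4478
    y: enter (4,0) at t=5.6837 ← occupied
  → r_4 = 5.6837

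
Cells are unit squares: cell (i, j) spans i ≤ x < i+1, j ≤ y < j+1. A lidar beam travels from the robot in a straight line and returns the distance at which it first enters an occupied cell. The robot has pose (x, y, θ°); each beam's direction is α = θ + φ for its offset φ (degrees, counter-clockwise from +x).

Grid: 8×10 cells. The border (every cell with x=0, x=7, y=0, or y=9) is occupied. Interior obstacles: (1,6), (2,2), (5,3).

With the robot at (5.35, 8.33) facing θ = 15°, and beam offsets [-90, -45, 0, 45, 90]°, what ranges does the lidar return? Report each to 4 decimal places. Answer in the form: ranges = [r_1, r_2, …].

beam 1: φ=-90°, α=285°
  direction (0.2588, -0.9659); cell (5,8); t to first gridline: x 2.5114, y 0.3416 (then +3.8637 / +1.0353)
    (5,7) via y @ 0.3416
    (5,6) via y @ 1.3769
    (5,5) via y @ 2.4122
    (6,5) via x @ 2.5114
    (6,4) via y @ 3.4475
    (6,3) via y @ 4.4827
    (6,2) via y @ 5.5180
    (7,2) via x @ 6.3751  # hit
  → r_1 = 6.3751
beam 2: φ=-45°, α=330°
  direction (0.8660, -0.5000); cell (5,8); t to first gridline: x 0.7506, y 0.6600 (then +1.1547 / +2.0000)
    (5,7) via y @ 0.6600
    (6,7) via x @ 0.7506
    (7,7) via x @ 1.9053  # hit
  → r_2 = 1.9053
beam 3: φ=0°, α=15°
  direction (0.9659, 0.2588); cell (5,8); t to first gridline: x 0.6729, y 2.5887 (then +1.0353 / +3.8637)
    (6,8) via x @ 0.6729
    (7,8) via x @ 1.7082  # hit
  → r_3 = 1.7082
beam 4: φ=45°, α=60°
  direction (0.5000, 0.8660); cell (5,8); t to first gridline: x 1.3000, y 0.7736 (then +2.0000 / +1.1547)
    (5,9) via y @ 0.7736  # hit
  → r_4 = 0.7736
beam 5: φ=90°, α=105°
  direction (-0.2588, 0.9659); cell (5,8); t to first gridline: x 1.3523, y 0.6936 (then +3.8637 / +1.0353)
    (5,9) via y @ 0.6936  # hit
  → r_5 = 0.6936

ranges = [6.3751, 1.9053, 1.7082, 0.7736, 0.6936]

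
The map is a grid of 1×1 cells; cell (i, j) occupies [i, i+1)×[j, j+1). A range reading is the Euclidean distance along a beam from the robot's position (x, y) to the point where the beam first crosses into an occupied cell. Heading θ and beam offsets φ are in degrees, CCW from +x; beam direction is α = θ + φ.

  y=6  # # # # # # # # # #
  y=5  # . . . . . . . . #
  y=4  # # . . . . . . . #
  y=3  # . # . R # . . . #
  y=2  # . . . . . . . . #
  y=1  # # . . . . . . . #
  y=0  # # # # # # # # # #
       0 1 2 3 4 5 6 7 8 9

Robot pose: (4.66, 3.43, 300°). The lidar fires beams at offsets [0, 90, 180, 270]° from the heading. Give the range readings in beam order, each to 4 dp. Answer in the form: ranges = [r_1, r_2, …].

ranges = [2.8059, 0.3926, 2.9676, 3.0715]

beam 1: φ=0°, α=300°
  dir = (cos 300°, sin 300°) = (0.5000, -0.8660); from cell (4,3)
  next x-line at t=0.6800, next y-line at t=0.4965; Δt_x=2.0000, Δt_y=1.1547
    y: enter (4,2) at t=0.4965
    x: enter (5,2) at t=0.6800
    y: enter (5,1) at t=1.6512
    x: enter (6,1) at t=2.6800
    y: enter (6,0) at t=2.8059 ← occupied
  → r_1 = 2.8059
beam 2: φ=90°, α=30°
  dir = (cos 30°, sin 30°) = (0.8660, 0.5000); from cell (4,3)
  next x-line at t=0.3926, next y-line at t=1.1400; Δt_x=1.1547, Δt_y=2.0000
    x: enter (5,3) at t=0.3926 ← occupied
  → r_2 = 0.3926
beam 3: φ=180°, α=120°
  dir = (cos 120°, sin 120°) = (-0.5000, 0.8660); from cell (4,3)
  next x-line at t=1.3200, next y-line at t=0.6582; Δt_x=2.0000, Δt_y=1.1547
    y: enter (4,4) at t=0.6582
    x: enter (3,4) at t=1.3200
    y: enter (3,5) at t=1.8129
    y: enter (3,6) at t=2.9676 ← occupied
  → r_3 = 2.9676
beam 4: φ=270°, α=210°
  dir = (cos 210°, sin 210°) = (-0.8660, -0.5000); from cell (4,3)
  next x-line at t=0.7621, next y-line at t=0.8600; Δt_x=1.1547, Δt_y=2.0000
    x: enter (3,3) at t=0.7621
    y: enter (3,2) at t=0.8600
    x: enter (2,2) at t=1.9168
    y: enter (2,1) at t=2.8600
    x: enter (1,1) at t=3.0715 ← occupied
  → r_4 = 3.0715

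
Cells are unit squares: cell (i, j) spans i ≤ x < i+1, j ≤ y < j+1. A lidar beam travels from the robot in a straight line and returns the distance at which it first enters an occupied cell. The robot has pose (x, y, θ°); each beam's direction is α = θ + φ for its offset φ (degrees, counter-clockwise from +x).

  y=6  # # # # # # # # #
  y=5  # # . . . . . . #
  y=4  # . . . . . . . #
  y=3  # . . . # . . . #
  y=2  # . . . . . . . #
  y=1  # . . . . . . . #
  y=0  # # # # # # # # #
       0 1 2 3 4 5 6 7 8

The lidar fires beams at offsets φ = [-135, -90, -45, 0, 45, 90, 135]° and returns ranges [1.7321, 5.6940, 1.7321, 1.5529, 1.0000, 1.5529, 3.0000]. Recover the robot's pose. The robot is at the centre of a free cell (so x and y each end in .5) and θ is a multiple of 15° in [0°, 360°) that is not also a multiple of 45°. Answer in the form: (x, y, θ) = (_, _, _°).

Enumerate (i+0.5, j+0.5, θ) over the 33 free cells and 16 admissible headings. For each, cast all 7 beams and compare to the given ranges.
  (6.5, 3.5, 195°): beam 1 = 2.8868 ≠ 1.7321 ✗
  (7.5, 2.5, 60°): beam 1 = 1.5529 ≠ 1.7321 ✗
  (7.5, 5.5, 120°): beam 1 = 0.5176 ≠ 1.7321 ✗
  …
  (2.5, 4.5, 105°): r_1=1.7321, r_2=5.6940, r_3=1.7321, r_4=1.5529, r_5=1.0000, r_6=1.5529, r_7=3.0000 — all match ✓
Only this pose fits every beam.

(x, y, θ) = (2.5, 4.5, 105°)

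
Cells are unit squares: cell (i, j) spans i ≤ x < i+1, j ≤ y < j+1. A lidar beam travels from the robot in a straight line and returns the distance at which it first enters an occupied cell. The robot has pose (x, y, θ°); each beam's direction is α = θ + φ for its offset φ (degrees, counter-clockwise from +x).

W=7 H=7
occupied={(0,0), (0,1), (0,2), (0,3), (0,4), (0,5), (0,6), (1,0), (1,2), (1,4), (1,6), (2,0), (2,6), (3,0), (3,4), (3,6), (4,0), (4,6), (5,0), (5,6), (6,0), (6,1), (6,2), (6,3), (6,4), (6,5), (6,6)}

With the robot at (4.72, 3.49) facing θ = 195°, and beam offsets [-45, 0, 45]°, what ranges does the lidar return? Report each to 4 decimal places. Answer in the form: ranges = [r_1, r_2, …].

beam 1: φ=-45°, α=150°
  direction (-0.8660, 0.5000); cell (4,3); t to first gridline: x 0.8314, y 1.0200 (then +1.1547 / +2.0000)
    (3,3) via x @ 0.8314
    (3,4) via y @ 1.0200  # hit
  → r_1 = 1.0200
beam 2: φ=0°, α=195°
  direction (-0.9659, -0.2588); cell (4,3); t to first gridline: x 0.7454, y 1.8932 (then +1.0353 / +3.8637)
    (3,3) via x @ 0.7454
    (2,3) via x @ 1.7807
    (2,2) via y @ 1.8932
    (1,2) via x @ 2.8160  # hit
  → r_2 = 2.8160
beam 3: φ=45°, α=240°
  direction (-0.5000, -0.8660); cell (4,3); t to first gridline: x 1.4400, y 0.5658 (then +2.0000 / +1.1547)
    (4,2) via y @ 0.5658
    (3,2) via x @ 1.4400
    (3,1) via y @ 1.7205
    (3,0) via y @ 2.8752  # hit
  → r_3 = 2.8752

ranges = [1.0200, 2.8160, 2.8752]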